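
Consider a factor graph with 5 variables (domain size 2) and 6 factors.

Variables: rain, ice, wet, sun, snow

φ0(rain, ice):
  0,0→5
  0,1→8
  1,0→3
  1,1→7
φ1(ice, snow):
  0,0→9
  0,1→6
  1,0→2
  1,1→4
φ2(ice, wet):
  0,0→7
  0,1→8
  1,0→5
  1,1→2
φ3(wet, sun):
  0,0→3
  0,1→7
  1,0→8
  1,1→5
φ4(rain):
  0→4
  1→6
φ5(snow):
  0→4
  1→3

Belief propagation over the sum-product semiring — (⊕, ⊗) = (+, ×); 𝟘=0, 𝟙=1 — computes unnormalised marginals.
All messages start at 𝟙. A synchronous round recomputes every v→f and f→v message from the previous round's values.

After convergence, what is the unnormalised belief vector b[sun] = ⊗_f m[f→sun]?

b[sun] = [220300, 249228]

init: all messages = 𝟙 over 2 values
r1 m[φ0→rain] = [13, 10]
r1 m[φ0→ice] = [8, 15]
r1 m[φ1→ice] = [15, 6]
r1 m[φ1→snow] = [11, 10]
r1 m[φ2→ice] = [15, 7]
r1 m[φ2→wet] = [12, 10]
r1 m[φ3→wet] = [10, 13]
r1 m[φ3→sun] = [11, 12]
r1 m[φ4→rain] = [4, 6]
r1 m[φ5→snow] = [4, 3]
r1 m[rain→φ0] = [1, 1]
r1 m[rain→φ4] = [1, 1]
r1 m[ice→φ0] = [1, 1]
r1 m[ice→φ1] = [1, 1]
r1 m[ice→φ2] = [1, 1]
r1 m[wet→φ2] = [1, 1]
r1 m[wet→φ3] = [1, 1]
r1 m[sun→φ3] = [1, 1]
r1 m[snow→φ1] = [1, 1]
r1 m[snow→φ5] = [1, 1]
r2 m[φ0→rain] = [13, 10]
r2 m[φ0→ice] = [8, 15]
r2 m[φ1→ice] = [15, 6]
r2 m[φ1→snow] = [11, 10]
r2 m[φ2→ice] = [15, 7]
r2 m[φ2→wet] = [12, 10]
r2 m[φ3→wet] = [10, 13]
r2 m[φ3→sun] = [11, 12]
r2 m[φ4→rain] = [4, 6]
r2 m[φ5→snow] = [4, 3]
r2 m[rain→φ0] = [4, 6]
r2 m[rain→φ4] = [13, 10]
r2 m[ice→φ0] = [225, 42]
r2 m[ice→φ1] = [120, 105]
r2 m[ice→φ2] = [120, 90]
r2 m[wet→φ2] = [10, 13]
r2 m[wet→φ3] = [12, 10]
r2 m[sun→φ3] = [1, 1]
r2 m[snow→φ1] = [4, 3]
r2 m[snow→φ5] = [11, 10]
r3 m[φ0→rain] = [1461, 969]
r3 m[φ0→ice] = [38, 74]
r3 m[φ1→ice] = [54, 20]
r3 m[φ1→snow] = [1290, 1140]
r3 m[φ2→ice] = [174, 76]
r3 m[φ2→wet] = [1290, 1140]
r3 m[φ3→wet] = [10, 13]
r3 m[φ3→sun] = [116, 134]
r3 m[φ4→rain] = [4, 6]
r3 m[φ5→snow] = [4, 3]
r3 m[rain→φ0] = [4, 6]
r3 m[rain→φ4] = [13, 10]
r3 m[ice→φ0] = [225, 42]
r3 m[ice→φ1] = [120, 105]
r3 m[ice→φ2] = [120, 90]
r3 m[wet→φ2] = [10, 13]
r3 m[wet→φ3] = [12, 10]
r3 m[sun→φ3] = [1, 1]
r3 m[snow→φ1] = [4, 3]
r3 m[snow→φ5] = [11, 10]
r4 m[φ0→rain] = [1461, 969]
r4 m[φ0→ice] = [38, 74]
r4 m[φ1→ice] = [54, 20]
r4 m[φ1→snow] = [1290, 1140]
r4 m[φ2→ice] = [174, 76]
r4 m[φ2→wet] = [1290, 1140]
r4 m[φ3→wet] = [10, 13]
r4 m[φ3→sun] = [116, 134]
r4 m[φ4→rain] = [4, 6]
r4 m[φ5→snow] = [4, 3]
r4 m[rain→φ0] = [4, 6]
r4 m[rain→φ4] = [1461, 969]
r4 m[ice→φ0] = [9396, 1520]
r4 m[ice→φ1] = [6612, 5624]
r4 m[ice→φ2] = [2052, 1480]
r4 m[wet→φ2] = [10, 13]
r4 m[wet→φ3] = [1290, 1140]
r4 m[sun→φ3] = [1, 1]
r4 m[snow→φ1] = [4, 3]
r4 m[snow→φ5] = [1290, 1140]
r5 m[φ0→rain] = [59140, 38828]
r5 m[φ0→ice] = [38, 74]
r5 m[φ1→ice] = [54, 20]
r5 m[φ1→snow] = [70756, 62168]
r5 m[φ2→ice] = [174, 76]
r5 m[φ2→wet] = [21764, 19376]
r5 m[φ3→wet] = [10, 13]
r5 m[φ3→sun] = [12990, 14730]
r5 m[φ4→rain] = [4, 6]
r5 m[φ5→snow] = [4, 3]
r5 m[rain→φ0] = [4, 6]
r5 m[rain→φ4] = [1461, 969]
r5 m[ice→φ0] = [9396, 1520]
r5 m[ice→φ1] = [6612, 5624]
r5 m[ice→φ2] = [2052, 1480]
r5 m[wet→φ2] = [10, 13]
r5 m[wet→φ3] = [1290, 1140]
r5 m[sun→φ3] = [1, 1]
r5 m[snow→φ1] = [4, 3]
r5 m[snow→φ5] = [1290, 1140]
r6 m[φ0→rain] = [59140, 38828]
r6 m[φ0→ice] = [38, 74]
r6 m[φ1→ice] = [54, 20]
r6 m[φ1→snow] = [70756, 62168]
r6 m[φ2→ice] = [174, 76]
r6 m[φ2→wet] = [21764, 19376]
r6 m[φ3→wet] = [10, 13]
r6 m[φ3→sun] = [12990, 14730]
r6 m[φ4→rain] = [4, 6]
r6 m[φ5→snow] = [4, 3]
r6 m[rain→φ0] = [4, 6]
r6 m[rain→φ4] = [59140, 38828]
r6 m[ice→φ0] = [9396, 1520]
r6 m[ice→φ1] = [6612, 5624]
r6 m[ice→φ2] = [2052, 1480]
r6 m[wet→φ2] = [10, 13]
r6 m[wet→φ3] = [21764, 19376]
r6 m[sun→φ3] = [1, 1]
r6 m[snow→φ1] = [4, 3]
r6 m[snow→φ5] = [70756, 62168]
r7 m[φ0→rain] = [59140, 38828]
r7 m[φ0→ice] = [38, 74]
r7 m[φ1→ice] = [54, 20]
r7 m[φ1→snow] = [70756, 62168]
r7 m[φ2→ice] = [174, 76]
r7 m[φ2→wet] = [21764, 19376]
r7 m[φ3→wet] = [10, 13]
r7 m[φ3→sun] = [220300, 249228]
r7 m[φ4→rain] = [4, 6]
r7 m[φ5→snow] = [4, 3]
r7 m[rain→φ0] = [4, 6]
r7 m[rain→φ4] = [59140, 38828]
r7 m[ice→φ0] = [9396, 1520]
r7 m[ice→φ1] = [6612, 5624]
r7 m[ice→φ2] = [2052, 1480]
r7 m[wet→φ2] = [10, 13]
r7 m[wet→φ3] = [21764, 19376]
r7 m[sun→φ3] = [1, 1]
r7 m[snow→φ1] = [4, 3]
r7 m[snow→φ5] = [70756, 62168]
r8 m[φ0→rain] = [59140, 38828]
r8 m[φ0→ice] = [38, 74]
r8 m[φ1→ice] = [54, 20]
r8 m[φ1→snow] = [70756, 62168]
r8 m[φ2→ice] = [174, 76]
r8 m[φ2→wet] = [21764, 19376]
r8 m[φ3→wet] = [10, 13]
r8 m[φ3→sun] = [220300, 249228]
r8 m[φ4→rain] = [4, 6]
r8 m[φ5→snow] = [4, 3]
r8 m[rain→φ0] = [4, 6]
r8 m[rain→φ4] = [59140, 38828]
r8 m[ice→φ0] = [9396, 1520]
r8 m[ice→φ1] = [6612, 5624]
r8 m[ice→φ2] = [2052, 1480]
r8 m[wet→φ2] = [10, 13]
r8 m[wet→φ3] = [21764, 19376]
r8 m[sun→φ3] = [1, 1]
r8 m[snow→φ1] = [4, 3]
r8 m[snow→φ5] = [70756, 62168]
fixed point reached at round 8
b[sun] = ⊗ incoming = [220300, 249228]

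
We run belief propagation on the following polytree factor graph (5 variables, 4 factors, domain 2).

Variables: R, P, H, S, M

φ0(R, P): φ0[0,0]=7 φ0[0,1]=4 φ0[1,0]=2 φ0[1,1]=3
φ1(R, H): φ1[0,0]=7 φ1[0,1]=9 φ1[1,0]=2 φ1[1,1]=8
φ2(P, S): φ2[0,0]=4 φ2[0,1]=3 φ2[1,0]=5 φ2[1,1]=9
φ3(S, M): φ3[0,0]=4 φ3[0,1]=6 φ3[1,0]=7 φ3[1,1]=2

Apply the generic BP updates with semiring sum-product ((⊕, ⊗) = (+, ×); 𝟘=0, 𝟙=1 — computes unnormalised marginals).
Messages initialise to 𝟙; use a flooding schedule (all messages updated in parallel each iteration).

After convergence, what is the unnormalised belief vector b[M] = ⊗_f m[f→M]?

b[M] = [12686, 8472]

init: all messages = 𝟙 over 2 values
r1 m[φ0→R] = [11, 5]
r1 m[φ0→P] = [9, 7]
r1 m[φ1→R] = [16, 10]
r1 m[φ1→H] = [9, 17]
r1 m[φ2→P] = [7, 14]
r1 m[φ2→S] = [9, 12]
r1 m[φ3→S] = [10, 9]
r1 m[φ3→M] = [11, 8]
r1 m[R→φ0] = [1, 1]
r1 m[R→φ1] = [1, 1]
r1 m[P→φ0] = [1, 1]
r1 m[P→φ2] = [1, 1]
r1 m[H→φ1] = [1, 1]
r1 m[S→φ2] = [1, 1]
r1 m[S→φ3] = [1, 1]
r1 m[M→φ3] = [1, 1]
r2 m[φ0→R] = [11, 5]
r2 m[φ0→P] = [9, 7]
r2 m[φ1→R] = [16, 10]
r2 m[φ1→H] = [9, 17]
r2 m[φ2→P] = [7, 14]
r2 m[φ2→S] = [9, 12]
r2 m[φ3→S] = [10, 9]
r2 m[φ3→M] = [11, 8]
r2 m[R→φ0] = [16, 10]
r2 m[R→φ1] = [11, 5]
r2 m[P→φ0] = [7, 14]
r2 m[P→φ2] = [9, 7]
r2 m[H→φ1] = [1, 1]
r2 m[S→φ2] = [10, 9]
r2 m[S→φ3] = [9, 12]
r2 m[M→φ3] = [1, 1]
r3 m[φ0→R] = [105, 56]
r3 m[φ0→P] = [132, 94]
r3 m[φ1→R] = [16, 10]
r3 m[φ1→H] = [87, 139]
r3 m[φ2→P] = [67, 131]
r3 m[φ2→S] = [71, 90]
r3 m[φ3→S] = [10, 9]
r3 m[φ3→M] = [120, 78]
r3 m[R→φ0] = [16, 10]
r3 m[R→φ1] = [11, 5]
r3 m[P→φ0] = [7, 14]
r3 m[P→φ2] = [9, 7]
r3 m[H→φ1] = [1, 1]
r3 m[S→φ2] = [10, 9]
r3 m[S→φ3] = [9, 12]
r3 m[M→φ3] = [1, 1]
r4 m[φ0→R] = [105, 56]
r4 m[φ0→P] = [132, 94]
r4 m[φ1→R] = [16, 10]
r4 m[φ1→H] = [87, 139]
r4 m[φ2→P] = [67, 131]
r4 m[φ2→S] = [71, 90]
r4 m[φ3→S] = [10, 9]
r4 m[φ3→M] = [120, 78]
r4 m[R→φ0] = [16, 10]
r4 m[R→φ1] = [105, 56]
r4 m[P→φ0] = [67, 131]
r4 m[P→φ2] = [132, 94]
r4 m[H→φ1] = [1, 1]
r4 m[S→φ2] = [10, 9]
r4 m[S→φ3] = [71, 90]
r4 m[M→φ3] = [1, 1]
r5 m[φ0→R] = [993, 527]
r5 m[φ0→P] = [132, 94]
r5 m[φ1→R] = [16, 10]
r5 m[φ1→H] = [847, 1393]
r5 m[φ2→P] = [67, 131]
r5 m[φ2→S] = [998, 1242]
r5 m[φ3→S] = [10, 9]
r5 m[φ3→M] = [914, 606]
r5 m[R→φ0] = [16, 10]
r5 m[R→φ1] = [105, 56]
r5 m[P→φ0] = [67, 131]
r5 m[P→φ2] = [132, 94]
r5 m[H→φ1] = [1, 1]
r5 m[S→φ2] = [10, 9]
r5 m[S→φ3] = [71, 90]
r5 m[M→φ3] = [1, 1]
r6 m[φ0→R] = [993, 527]
r6 m[φ0→P] = [132, 94]
r6 m[φ1→R] = [16, 10]
r6 m[φ1→H] = [847, 1393]
r6 m[φ2→P] = [67, 131]
r6 m[φ2→S] = [998, 1242]
r6 m[φ3→S] = [10, 9]
r6 m[φ3→M] = [914, 606]
r6 m[R→φ0] = [16, 10]
r6 m[R→φ1] = [993, 527]
r6 m[P→φ0] = [67, 131]
r6 m[P→φ2] = [132, 94]
r6 m[H→φ1] = [1, 1]
r6 m[S→φ2] = [10, 9]
r6 m[S→φ3] = [998, 1242]
r6 m[M→φ3] = [1, 1]
r7 m[φ0→R] = [993, 527]
r7 m[φ0→P] = [132, 94]
r7 m[φ1→R] = [16, 10]
r7 m[φ1→H] = [8005, 13153]
r7 m[φ2→P] = [67, 131]
r7 m[φ2→S] = [998, 1242]
r7 m[φ3→S] = [10, 9]
r7 m[φ3→M] = [12686, 8472]
r7 m[R→φ0] = [16, 10]
r7 m[R→φ1] = [993, 527]
r7 m[P→φ0] = [67, 131]
r7 m[P→φ2] = [132, 94]
r7 m[H→φ1] = [1, 1]
r7 m[S→φ2] = [10, 9]
r7 m[S→φ3] = [998, 1242]
r7 m[M→φ3] = [1, 1]
r8 m[φ0→R] = [993, 527]
r8 m[φ0→P] = [132, 94]
r8 m[φ1→R] = [16, 10]
r8 m[φ1→H] = [8005, 13153]
r8 m[φ2→P] = [67, 131]
r8 m[φ2→S] = [998, 1242]
r8 m[φ3→S] = [10, 9]
r8 m[φ3→M] = [12686, 8472]
r8 m[R→φ0] = [16, 10]
r8 m[R→φ1] = [993, 527]
r8 m[P→φ0] = [67, 131]
r8 m[P→φ2] = [132, 94]
r8 m[H→φ1] = [1, 1]
r8 m[S→φ2] = [10, 9]
r8 m[S→φ3] = [998, 1242]
r8 m[M→φ3] = [1, 1]
fixed point reached at round 8
b[M] = ⊗ incoming = [12686, 8472]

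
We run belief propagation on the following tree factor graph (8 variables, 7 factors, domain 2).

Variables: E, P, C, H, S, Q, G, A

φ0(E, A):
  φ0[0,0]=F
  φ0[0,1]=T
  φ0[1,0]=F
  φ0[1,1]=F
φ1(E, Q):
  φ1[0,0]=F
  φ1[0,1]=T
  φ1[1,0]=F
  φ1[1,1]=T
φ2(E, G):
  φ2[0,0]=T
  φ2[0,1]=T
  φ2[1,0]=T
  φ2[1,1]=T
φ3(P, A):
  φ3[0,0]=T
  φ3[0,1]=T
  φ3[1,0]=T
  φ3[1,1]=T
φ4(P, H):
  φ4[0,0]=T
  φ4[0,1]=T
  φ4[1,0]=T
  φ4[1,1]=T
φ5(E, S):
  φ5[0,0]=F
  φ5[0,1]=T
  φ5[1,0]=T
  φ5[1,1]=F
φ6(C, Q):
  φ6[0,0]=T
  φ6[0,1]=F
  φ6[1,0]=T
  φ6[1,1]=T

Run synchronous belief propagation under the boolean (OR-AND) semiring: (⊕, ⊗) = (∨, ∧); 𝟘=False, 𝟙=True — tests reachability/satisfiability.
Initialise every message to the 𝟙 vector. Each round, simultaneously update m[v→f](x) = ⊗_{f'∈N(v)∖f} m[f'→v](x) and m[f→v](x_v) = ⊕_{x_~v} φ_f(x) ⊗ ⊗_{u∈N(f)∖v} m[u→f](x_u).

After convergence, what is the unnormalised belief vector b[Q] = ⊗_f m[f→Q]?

init: all messages = 𝟙 over 2 values
r1 m[φ0→E] = [T, F]
r1 m[φ0→A] = [F, T]
r1 m[φ1→E] = [T, T]
r1 m[φ1→Q] = [F, T]
r1 m[φ2→E] = [T, T]
r1 m[φ2→G] = [T, T]
r1 m[φ3→P] = [T, T]
r1 m[φ3→A] = [T, T]
r1 m[φ4→P] = [T, T]
r1 m[φ4→H] = [T, T]
r1 m[φ5→E] = [T, T]
r1 m[φ5→S] = [T, T]
r1 m[φ6→C] = [T, T]
r1 m[φ6→Q] = [T, T]
r1 m[E→φ0] = [T, T]
r1 m[E→φ1] = [T, T]
r1 m[E→φ2] = [T, T]
r1 m[E→φ5] = [T, T]
r1 m[P→φ3] = [T, T]
r1 m[P→φ4] = [T, T]
r1 m[C→φ6] = [T, T]
r1 m[H→φ4] = [T, T]
r1 m[S→φ5] = [T, T]
r1 m[Q→φ1] = [T, T]
r1 m[Q→φ6] = [T, T]
r1 m[G→φ2] = [T, T]
r1 m[A→φ0] = [T, T]
r1 m[A→φ3] = [T, T]
r2 m[φ0→E] = [T, F]
r2 m[φ0→A] = [F, T]
r2 m[φ1→E] = [T, T]
r2 m[φ1→Q] = [F, T]
r2 m[φ2→E] = [T, T]
r2 m[φ2→G] = [T, T]
r2 m[φ3→P] = [T, T]
r2 m[φ3→A] = [T, T]
r2 m[φ4→P] = [T, T]
r2 m[φ4→H] = [T, T]
r2 m[φ5→E] = [T, T]
r2 m[φ5→S] = [T, T]
r2 m[φ6→C] = [T, T]
r2 m[φ6→Q] = [T, T]
r2 m[E→φ0] = [T, T]
r2 m[E→φ1] = [T, F]
r2 m[E→φ2] = [T, F]
r2 m[E→φ5] = [T, F]
r2 m[P→φ3] = [T, T]
r2 m[P→φ4] = [T, T]
r2 m[C→φ6] = [T, T]
r2 m[H→φ4] = [T, T]
r2 m[S→φ5] = [T, T]
r2 m[Q→φ1] = [T, T]
r2 m[Q→φ6] = [F, T]
r2 m[G→φ2] = [T, T]
r2 m[A→φ0] = [T, T]
r2 m[A→φ3] = [F, T]
r3 m[φ0→E] = [T, F]
r3 m[φ0→A] = [F, T]
r3 m[φ1→E] = [T, T]
r3 m[φ1→Q] = [F, T]
r3 m[φ2→E] = [T, T]
r3 m[φ2→G] = [T, T]
r3 m[φ3→P] = [T, T]
r3 m[φ3→A] = [T, T]
r3 m[φ4→P] = [T, T]
r3 m[φ4→H] = [T, T]
r3 m[φ5→E] = [T, T]
r3 m[φ5→S] = [F, T]
r3 m[φ6→C] = [F, T]
r3 m[φ6→Q] = [T, T]
r3 m[E→φ0] = [T, T]
r3 m[E→φ1] = [T, F]
r3 m[E→φ2] = [T, F]
r3 m[E→φ5] = [T, F]
r3 m[P→φ3] = [T, T]
r3 m[P→φ4] = [T, T]
r3 m[C→φ6] = [T, T]
r3 m[H→φ4] = [T, T]
r3 m[S→φ5] = [T, T]
r3 m[Q→φ1] = [T, T]
r3 m[Q→φ6] = [F, T]
r3 m[G→φ2] = [T, T]
r3 m[A→φ0] = [T, T]
r3 m[A→φ3] = [F, T]
r4 m[φ0→E] = [T, F]
r4 m[φ0→A] = [F, T]
r4 m[φ1→E] = [T, T]
r4 m[φ1→Q] = [F, T]
r4 m[φ2→E] = [T, T]
r4 m[φ2→G] = [T, T]
r4 m[φ3→P] = [T, T]
r4 m[φ3→A] = [T, T]
r4 m[φ4→P] = [T, T]
r4 m[φ4→H] = [T, T]
r4 m[φ5→E] = [T, T]
r4 m[φ5→S] = [F, T]
r4 m[φ6→C] = [F, T]
r4 m[φ6→Q] = [T, T]
r4 m[E→φ0] = [T, T]
r4 m[E→φ1] = [T, F]
r4 m[E→φ2] = [T, F]
r4 m[E→φ5] = [T, F]
r4 m[P→φ3] = [T, T]
r4 m[P→φ4] = [T, T]
r4 m[C→φ6] = [T, T]
r4 m[H→φ4] = [T, T]
r4 m[S→φ5] = [T, T]
r4 m[Q→φ1] = [T, T]
r4 m[Q→φ6] = [F, T]
r4 m[G→φ2] = [T, T]
r4 m[A→φ0] = [T, T]
r4 m[A→φ3] = [F, T]
fixed point reached at round 4
b[Q] = ⊗ incoming = [F, T]

b[Q] = [F, T]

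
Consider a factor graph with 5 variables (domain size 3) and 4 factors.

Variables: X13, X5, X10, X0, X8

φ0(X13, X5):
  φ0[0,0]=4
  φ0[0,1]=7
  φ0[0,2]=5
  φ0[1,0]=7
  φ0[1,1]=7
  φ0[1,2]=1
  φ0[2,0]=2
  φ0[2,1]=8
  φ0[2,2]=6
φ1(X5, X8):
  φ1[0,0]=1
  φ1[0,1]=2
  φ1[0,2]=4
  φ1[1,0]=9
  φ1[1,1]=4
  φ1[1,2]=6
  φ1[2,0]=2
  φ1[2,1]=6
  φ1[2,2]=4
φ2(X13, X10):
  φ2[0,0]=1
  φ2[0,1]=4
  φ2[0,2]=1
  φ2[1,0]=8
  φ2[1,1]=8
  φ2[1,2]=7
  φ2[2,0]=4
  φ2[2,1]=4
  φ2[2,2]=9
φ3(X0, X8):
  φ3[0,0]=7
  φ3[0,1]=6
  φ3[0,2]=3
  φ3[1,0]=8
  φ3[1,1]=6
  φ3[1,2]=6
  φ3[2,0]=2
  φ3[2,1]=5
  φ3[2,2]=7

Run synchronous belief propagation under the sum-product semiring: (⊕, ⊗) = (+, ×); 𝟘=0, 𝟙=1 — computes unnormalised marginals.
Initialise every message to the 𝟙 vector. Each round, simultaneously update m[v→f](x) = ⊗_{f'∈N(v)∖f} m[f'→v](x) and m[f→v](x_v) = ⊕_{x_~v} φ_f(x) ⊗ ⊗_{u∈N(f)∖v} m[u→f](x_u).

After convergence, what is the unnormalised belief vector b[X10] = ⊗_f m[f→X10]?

init: all messages = 𝟙 over 3 values
r1 m[φ0→X13] = [16, 15, 16]
r1 m[φ0→X5] = [13, 22, 12]
r1 m[φ1→X5] = [7, 19, 12]
r1 m[φ1→X8] = [12, 12, 14]
r1 m[φ2→X13] = [6, 23, 17]
r1 m[φ2→X10] = [13, 16, 17]
r1 m[φ3→X0] = [16, 20, 14]
r1 m[φ3→X8] = [17, 17, 16]
r1 m[X13→φ0] = [1, 1, 1]
r1 m[X13→φ2] = [1, 1, 1]
r1 m[X5→φ0] = [1, 1, 1]
r1 m[X5→φ1] = [1, 1, 1]
r1 m[X10→φ2] = [1, 1, 1]
r1 m[X0→φ3] = [1, 1, 1]
r1 m[X8→φ1] = [1, 1, 1]
r1 m[X8→φ3] = [1, 1, 1]
r2 m[φ0→X13] = [16, 15, 16]
r2 m[φ0→X5] = [13, 22, 12]
r2 m[φ1→X5] = [7, 19, 12]
r2 m[φ1→X8] = [12, 12, 14]
r2 m[φ2→X13] = [6, 23, 17]
r2 m[φ2→X10] = [13, 16, 17]
r2 m[φ3→X0] = [16, 20, 14]
r2 m[φ3→X8] = [17, 17, 16]
r2 m[X13→φ0] = [6, 23, 17]
r2 m[X13→φ2] = [16, 15, 16]
r2 m[X5→φ0] = [7, 19, 12]
r2 m[X5→φ1] = [13, 22, 12]
r2 m[X10→φ2] = [1, 1, 1]
r2 m[X0→φ3] = [1, 1, 1]
r2 m[X8→φ1] = [17, 17, 16]
r2 m[X8→φ3] = [12, 12, 14]
r3 m[φ0→X13] = [221, 194, 238]
r3 m[φ0→X5] = [219, 339, 155]
r3 m[φ1→X5] = [115, 317, 200]
r3 m[φ1→X8] = [235, 186, 232]
r3 m[φ2→X13] = [6, 23, 17]
r3 m[φ2→X10] = [200, 248, 265]
r3 m[φ3→X0] = [198, 252, 182]
r3 m[φ3→X8] = [17, 17, 16]
r3 m[X13→φ0] = [6, 23, 17]
r3 m[X13→φ2] = [16, 15, 16]
r3 m[X5→φ0] = [7, 19, 12]
r3 m[X5→φ1] = [13, 22, 12]
r3 m[X10→φ2] = [1, 1, 1]
r3 m[X0→φ3] = [1, 1, 1]
r3 m[X8→φ1] = [17, 17, 16]
r3 m[X8→φ3] = [12, 12, 14]
r4 m[φ0→X13] = [221, 194, 238]
r4 m[φ0→X5] = [219, 339, 155]
r4 m[φ1→X5] = [115, 317, 200]
r4 m[φ1→X8] = [235, 186, 232]
r4 m[φ2→X13] = [6, 23, 17]
r4 m[φ2→X10] = [200, 248, 265]
r4 m[φ3→X0] = [198, 252, 182]
r4 m[φ3→X8] = [17, 17, 16]
r4 m[X13→φ0] = [6, 23, 17]
r4 m[X13→φ2] = [221, 194, 238]
r4 m[X5→φ0] = [115, 317, 200]
r4 m[X5→φ1] = [219, 339, 155]
r4 m[X10→φ2] = [1, 1, 1]
r4 m[X0→φ3] = [1, 1, 1]
r4 m[X8→φ1] = [17, 17, 16]
r4 m[X8→φ3] = [235, 186, 232]
r5 m[φ0→X13] = [3679, 3224, 3966]
r5 m[φ0→X5] = [219, 339, 155]
r5 m[φ1→X5] = [115, 317, 200]
r5 m[φ1→X8] = [3580, 2724, 3530]
r5 m[φ2→X13] = [6, 23, 17]
r5 m[φ2→X10] = [2725, 3388, 3721]
r5 m[φ3→X0] = [3457, 4388, 3024]
r5 m[φ3→X8] = [17, 17, 16]
r5 m[X13→φ0] = [6, 23, 17]
r5 m[X13→φ2] = [221, 194, 238]
r5 m[X5→φ0] = [115, 317, 200]
r5 m[X5→φ1] = [219, 339, 155]
r5 m[X10→φ2] = [1, 1, 1]
r5 m[X0→φ3] = [1, 1, 1]
r5 m[X8→φ1] = [17, 17, 16]
r5 m[X8→φ3] = [235, 186, 232]
r6 m[φ0→X13] = [3679, 3224, 3966]
r6 m[φ0→X5] = [219, 339, 155]
r6 m[φ1→X5] = [115, 317, 200]
r6 m[φ1→X8] = [3580, 2724, 3530]
r6 m[φ2→X13] = [6, 23, 17]
r6 m[φ2→X10] = [2725, 3388, 3721]
r6 m[φ3→X0] = [3457, 4388, 3024]
r6 m[φ3→X8] = [17, 17, 16]
r6 m[X13→φ0] = [6, 23, 17]
r6 m[X13→φ2] = [3679, 3224, 3966]
r6 m[X5→φ0] = [115, 317, 200]
r6 m[X5→φ1] = [219, 339, 155]
r6 m[X10→φ2] = [1, 1, 1]
r6 m[X0→φ3] = [1, 1, 1]
r6 m[X8→φ1] = [17, 17, 16]
r6 m[X8→φ3] = [3580, 2724, 3530]
r7 m[φ0→X13] = [3679, 3224, 3966]
r7 m[φ0→X5] = [219, 339, 155]
r7 m[φ1→X5] = [115, 317, 200]
r7 m[φ1→X8] = [3580, 2724, 3530]
r7 m[φ2→X13] = [6, 23, 17]
r7 m[φ2→X10] = [45335, 56372, 61941]
r7 m[φ3→X0] = [51994, 66164, 45490]
r7 m[φ3→X8] = [17, 17, 16]
r7 m[X13→φ0] = [6, 23, 17]
r7 m[X13→φ2] = [3679, 3224, 3966]
r7 m[X5→φ0] = [115, 317, 200]
r7 m[X5→φ1] = [219, 339, 155]
r7 m[X10→φ2] = [1, 1, 1]
r7 m[X0→φ3] = [1, 1, 1]
r7 m[X8→φ1] = [17, 17, 16]
r7 m[X8→φ3] = [3580, 2724, 3530]
r8 m[φ0→X13] = [3679, 3224, 3966]
r8 m[φ0→X5] = [219, 339, 155]
r8 m[φ1→X5] = [115, 317, 200]
r8 m[φ1→X8] = [3580, 2724, 3530]
r8 m[φ2→X13] = [6, 23, 17]
r8 m[φ2→X10] = [45335, 56372, 61941]
r8 m[φ3→X0] = [51994, 66164, 45490]
r8 m[φ3→X8] = [17, 17, 16]
r8 m[X13→φ0] = [6, 23, 17]
r8 m[X13→φ2] = [3679, 3224, 3966]
r8 m[X5→φ0] = [115, 317, 200]
r8 m[X5→φ1] = [219, 339, 155]
r8 m[X10→φ2] = [1, 1, 1]
r8 m[X0→φ3] = [1, 1, 1]
r8 m[X8→φ1] = [17, 17, 16]
r8 m[X8→φ3] = [3580, 2724, 3530]
fixed point reached at round 8
b[X10] = ⊗ incoming = [45335, 56372, 61941]

b[X10] = [45335, 56372, 61941]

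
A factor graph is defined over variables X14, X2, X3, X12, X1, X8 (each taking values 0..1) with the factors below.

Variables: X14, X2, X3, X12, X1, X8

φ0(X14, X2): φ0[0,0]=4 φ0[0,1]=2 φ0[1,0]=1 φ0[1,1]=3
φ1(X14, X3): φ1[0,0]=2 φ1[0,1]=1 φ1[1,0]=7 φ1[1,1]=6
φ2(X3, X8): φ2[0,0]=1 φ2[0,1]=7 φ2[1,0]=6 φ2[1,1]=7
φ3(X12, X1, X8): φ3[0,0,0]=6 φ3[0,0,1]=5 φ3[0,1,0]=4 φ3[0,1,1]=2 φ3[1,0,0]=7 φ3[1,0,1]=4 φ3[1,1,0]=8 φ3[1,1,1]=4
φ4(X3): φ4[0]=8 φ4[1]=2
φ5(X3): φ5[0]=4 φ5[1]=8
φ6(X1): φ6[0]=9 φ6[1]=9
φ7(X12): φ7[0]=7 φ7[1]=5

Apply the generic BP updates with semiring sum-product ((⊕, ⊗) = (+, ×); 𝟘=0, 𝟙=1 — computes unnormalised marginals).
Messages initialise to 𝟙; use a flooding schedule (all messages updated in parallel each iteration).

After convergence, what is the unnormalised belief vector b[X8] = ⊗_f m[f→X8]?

init: all messages = 𝟙 over 2 values
r1 m[φ0→X14] = [6, 4]
r1 m[φ0→X2] = [5, 5]
r1 m[φ1→X14] = [3, 13]
r1 m[φ1→X3] = [9, 7]
r1 m[φ2→X3] = [8, 13]
r1 m[φ2→X8] = [7, 14]
r1 m[φ3→X12] = [17, 23]
r1 m[φ3→X1] = [22, 18]
r1 m[φ3→X8] = [25, 15]
r1 m[φ4→X3] = [8, 2]
r1 m[φ5→X3] = [4, 8]
r1 m[φ6→X1] = [9, 9]
r1 m[φ7→X12] = [7, 5]
r1 m[X14→φ0] = [1, 1]
r1 m[X14→φ1] = [1, 1]
r1 m[X2→φ0] = [1, 1]
r1 m[X3→φ1] = [1, 1]
r1 m[X3→φ2] = [1, 1]
r1 m[X3→φ4] = [1, 1]
r1 m[X3→φ5] = [1, 1]
r1 m[X12→φ3] = [1, 1]
r1 m[X12→φ7] = [1, 1]
r1 m[X1→φ3] = [1, 1]
r1 m[X1→φ6] = [1, 1]
r1 m[X8→φ2] = [1, 1]
r1 m[X8→φ3] = [1, 1]
r2 m[φ0→X14] = [6, 4]
r2 m[φ0→X2] = [5, 5]
r2 m[φ1→X14] = [3, 13]
r2 m[φ1→X3] = [9, 7]
r2 m[φ2→X3] = [8, 13]
r2 m[φ2→X8] = [7, 14]
r2 m[φ3→X12] = [17, 23]
r2 m[φ3→X1] = [22, 18]
r2 m[φ3→X8] = [25, 15]
r2 m[φ4→X3] = [8, 2]
r2 m[φ5→X3] = [4, 8]
r2 m[φ6→X1] = [9, 9]
r2 m[φ7→X12] = [7, 5]
r2 m[X14→φ0] = [3, 13]
r2 m[X14→φ1] = [6, 4]
r2 m[X2→φ0] = [1, 1]
r2 m[X3→φ1] = [256, 208]
r2 m[X3→φ2] = [288, 112]
r2 m[X3→φ4] = [288, 728]
r2 m[X3→φ5] = [576, 182]
r2 m[X12→φ3] = [7, 5]
r2 m[X12→φ7] = [17, 23]
r2 m[X1→φ3] = [9, 9]
r2 m[X1→φ6] = [22, 18]
r2 m[X8→φ2] = [25, 15]
r2 m[X8→φ3] = [7, 14]
r3 m[φ0→X14] = [6, 4]
r3 m[φ0→X2] = [25, 45]
r3 m[φ1→X14] = [720, 3040]
r3 m[φ1→X3] = [40, 30]
r3 m[φ2→X3] = [130, 255]
r3 m[φ2→X8] = [960, 2800]
r3 m[φ3→X12] = [1512, 1953]
r3 m[φ3→X1] = [1309, 952]
r3 m[φ3→X8] = [1305, 801]
r3 m[φ4→X3] = [8, 2]
r3 m[φ5→X3] = [4, 8]
r3 m[φ6→X1] = [9, 9]
r3 m[φ7→X12] = [7, 5]
r3 m[X14→φ0] = [3, 13]
r3 m[X14→φ1] = [6, 4]
r3 m[X2→φ0] = [1, 1]
r3 m[X3→φ1] = [256, 208]
r3 m[X3→φ2] = [288, 112]
r3 m[X3→φ4] = [288, 728]
r3 m[X3→φ5] = [576, 182]
r3 m[X12→φ3] = [7, 5]
r3 m[X12→φ7] = [17, 23]
r3 m[X1→φ3] = [9, 9]
r3 m[X1→φ6] = [22, 18]
r3 m[X8→φ2] = [25, 15]
r3 m[X8→φ3] = [7, 14]
r4 m[φ0→X14] = [6, 4]
r4 m[φ0→X2] = [25, 45]
r4 m[φ1→X14] = [720, 3040]
r4 m[φ1→X3] = [40, 30]
r4 m[φ2→X3] = [130, 255]
r4 m[φ2→X8] = [960, 2800]
r4 m[φ3→X12] = [1512, 1953]
r4 m[φ3→X1] = [1309, 952]
r4 m[φ3→X8] = [1305, 801]
r4 m[φ4→X3] = [8, 2]
r4 m[φ5→X3] = [4, 8]
r4 m[φ6→X1] = [9, 9]
r4 m[φ7→X12] = [7, 5]
r4 m[X14→φ0] = [720, 3040]
r4 m[X14→φ1] = [6, 4]
r4 m[X2→φ0] = [1, 1]
r4 m[X3→φ1] = [4160, 4080]
r4 m[X3→φ2] = [1280, 480]
r4 m[X3→φ4] = [20800, 61200]
r4 m[X3→φ5] = [41600, 15300]
r4 m[X12→φ3] = [7, 5]
r4 m[X12→φ7] = [1512, 1953]
r4 m[X1→φ3] = [9, 9]
r4 m[X1→φ6] = [1309, 952]
r4 m[X8→φ2] = [1305, 801]
r4 m[X8→φ3] = [960, 2800]
r5 m[φ0→X14] = [6, 4]
r5 m[φ0→X2] = [5920, 10560]
r5 m[φ1→X14] = [12400, 53600]
r5 m[φ1→X3] = [40, 30]
r5 m[φ2→X3] = [6912, 13437]
r5 m[φ2→X8] = [4160, 12320]
r5 m[φ3→X12] = [262800, 331200]
r5 m[φ3→X1] = [227920, 160480]
r5 m[φ3→X8] = [1305, 801]
r5 m[φ4→X3] = [8, 2]
r5 m[φ5→X3] = [4, 8]
r5 m[φ6→X1] = [9, 9]
r5 m[φ7→X12] = [7, 5]
r5 m[X14→φ0] = [720, 3040]
r5 m[X14→φ1] = [6, 4]
r5 m[X2→φ0] = [1, 1]
r5 m[X3→φ1] = [4160, 4080]
r5 m[X3→φ2] = [1280, 480]
r5 m[X3→φ4] = [20800, 61200]
r5 m[X3→φ5] = [41600, 15300]
r5 m[X12→φ3] = [7, 5]
r5 m[X12→φ7] = [1512, 1953]
r5 m[X1→φ3] = [9, 9]
r5 m[X1→φ6] = [1309, 952]
r5 m[X8→φ2] = [1305, 801]
r5 m[X8→φ3] = [960, 2800]
r6 m[φ0→X14] = [6, 4]
r6 m[φ0→X2] = [5920, 10560]
r6 m[φ1→X14] = [12400, 53600]
r6 m[φ1→X3] = [40, 30]
r6 m[φ2→X3] = [6912, 13437]
r6 m[φ2→X8] = [4160, 12320]
r6 m[φ3→X12] = [262800, 331200]
r6 m[φ3→X1] = [227920, 160480]
r6 m[φ3→X8] = [1305, 801]
r6 m[φ4→X3] = [8, 2]
r6 m[φ5→X3] = [4, 8]
r6 m[φ6→X1] = [9, 9]
r6 m[φ7→X12] = [7, 5]
r6 m[X14→φ0] = [12400, 53600]
r6 m[X14→φ1] = [6, 4]
r6 m[X2→φ0] = [1, 1]
r6 m[X3→φ1] = [221184, 214992]
r6 m[X3→φ2] = [1280, 480]
r6 m[X3→φ4] = [1105920, 3224880]
r6 m[X3→φ5] = [2211840, 806220]
r6 m[X12→φ3] = [7, 5]
r6 m[X12→φ7] = [262800, 331200]
r6 m[X1→φ3] = [9, 9]
r6 m[X1→φ6] = [227920, 160480]
r6 m[X8→φ2] = [1305, 801]
r6 m[X8→φ3] = [4160, 12320]
r7 m[φ0→X14] = [6, 4]
r7 m[φ0→X2] = [103200, 185600]
r7 m[φ1→X14] = [657360, 2838240]
r7 m[φ1→X3] = [40, 30]
r7 m[φ2→X3] = [6912, 13437]
r7 m[φ2→X8] = [4160, 12320]
r7 m[φ3→X12] = [1150560, 1448640]
r7 m[φ3→X1] = [997920, 701760]
r7 m[φ3→X8] = [1305, 801]
r7 m[φ4→X3] = [8, 2]
r7 m[φ5→X3] = [4, 8]
r7 m[φ6→X1] = [9, 9]
r7 m[φ7→X12] = [7, 5]
r7 m[X14→φ0] = [12400, 53600]
r7 m[X14→φ1] = [6, 4]
r7 m[X2→φ0] = [1, 1]
r7 m[X3→φ1] = [221184, 214992]
r7 m[X3→φ2] = [1280, 480]
r7 m[X3→φ4] = [1105920, 3224880]
r7 m[X3→φ5] = [2211840, 806220]
r7 m[X12→φ3] = [7, 5]
r7 m[X12→φ7] = [262800, 331200]
r7 m[X1→φ3] = [9, 9]
r7 m[X1→φ6] = [227920, 160480]
r7 m[X8→φ2] = [1305, 801]
r7 m[X8→φ3] = [4160, 12320]
r8 m[φ0→X14] = [6, 4]
r8 m[φ0→X2] = [103200, 185600]
r8 m[φ1→X14] = [657360, 2838240]
r8 m[φ1→X3] = [40, 30]
r8 m[φ2→X3] = [6912, 13437]
r8 m[φ2→X8] = [4160, 12320]
r8 m[φ3→X12] = [1150560, 1448640]
r8 m[φ3→X1] = [997920, 701760]
r8 m[φ3→X8] = [1305, 801]
r8 m[φ4→X3] = [8, 2]
r8 m[φ5→X3] = [4, 8]
r8 m[φ6→X1] = [9, 9]
r8 m[φ7→X12] = [7, 5]
r8 m[X14→φ0] = [657360, 2838240]
r8 m[X14→φ1] = [6, 4]
r8 m[X2→φ0] = [1, 1]
r8 m[X3→φ1] = [221184, 214992]
r8 m[X3→φ2] = [1280, 480]
r8 m[X3→φ4] = [1105920, 3224880]
r8 m[X3→φ5] = [2211840, 806220]
r8 m[X12→φ3] = [7, 5]
r8 m[X12→φ7] = [1150560, 1448640]
r8 m[X1→φ3] = [9, 9]
r8 m[X1→φ6] = [997920, 701760]
r8 m[X8→φ2] = [1305, 801]
r8 m[X8→φ3] = [4160, 12320]
r9 m[φ0→X14] = [6, 4]
r9 m[φ0→X2] = [5467680, 9829440]
r9 m[φ1→X14] = [657360, 2838240]
r9 m[φ1→X3] = [40, 30]
r9 m[φ2→X3] = [6912, 13437]
r9 m[φ2→X8] = [4160, 12320]
r9 m[φ3→X12] = [1150560, 1448640]
r9 m[φ3→X1] = [997920, 701760]
r9 m[φ3→X8] = [1305, 801]
r9 m[φ4→X3] = [8, 2]
r9 m[φ5→X3] = [4, 8]
r9 m[φ6→X1] = [9, 9]
r9 m[φ7→X12] = [7, 5]
r9 m[X14→φ0] = [657360, 2838240]
r9 m[X14→φ1] = [6, 4]
r9 m[X2→φ0] = [1, 1]
r9 m[X3→φ1] = [221184, 214992]
r9 m[X3→φ2] = [1280, 480]
r9 m[X3→φ4] = [1105920, 3224880]
r9 m[X3→φ5] = [2211840, 806220]
r9 m[X12→φ3] = [7, 5]
r9 m[X12→φ7] = [1150560, 1448640]
r9 m[X1→φ3] = [9, 9]
r9 m[X1→φ6] = [997920, 701760]
r9 m[X8→φ2] = [1305, 801]
r9 m[X8→φ3] = [4160, 12320]
r10 m[φ0→X14] = [6, 4]
r10 m[φ0→X2] = [5467680, 9829440]
r10 m[φ1→X14] = [657360, 2838240]
r10 m[φ1→X3] = [40, 30]
r10 m[φ2→X3] = [6912, 13437]
r10 m[φ2→X8] = [4160, 12320]
r10 m[φ3→X12] = [1150560, 1448640]
r10 m[φ3→X1] = [997920, 701760]
r10 m[φ3→X8] = [1305, 801]
r10 m[φ4→X3] = [8, 2]
r10 m[φ5→X3] = [4, 8]
r10 m[φ6→X1] = [9, 9]
r10 m[φ7→X12] = [7, 5]
r10 m[X14→φ0] = [657360, 2838240]
r10 m[X14→φ1] = [6, 4]
r10 m[X2→φ0] = [1, 1]
r10 m[X3→φ1] = [221184, 214992]
r10 m[X3→φ2] = [1280, 480]
r10 m[X3→φ4] = [1105920, 3224880]
r10 m[X3→φ5] = [2211840, 806220]
r10 m[X12→φ3] = [7, 5]
r10 m[X12→φ7] = [1150560, 1448640]
r10 m[X1→φ3] = [9, 9]
r10 m[X1→φ6] = [997920, 701760]
r10 m[X8→φ2] = [1305, 801]
r10 m[X8→φ3] = [4160, 12320]
fixed point reached at round 10
b[X8] = ⊗ incoming = [5428800, 9868320]

b[X8] = [5428800, 9868320]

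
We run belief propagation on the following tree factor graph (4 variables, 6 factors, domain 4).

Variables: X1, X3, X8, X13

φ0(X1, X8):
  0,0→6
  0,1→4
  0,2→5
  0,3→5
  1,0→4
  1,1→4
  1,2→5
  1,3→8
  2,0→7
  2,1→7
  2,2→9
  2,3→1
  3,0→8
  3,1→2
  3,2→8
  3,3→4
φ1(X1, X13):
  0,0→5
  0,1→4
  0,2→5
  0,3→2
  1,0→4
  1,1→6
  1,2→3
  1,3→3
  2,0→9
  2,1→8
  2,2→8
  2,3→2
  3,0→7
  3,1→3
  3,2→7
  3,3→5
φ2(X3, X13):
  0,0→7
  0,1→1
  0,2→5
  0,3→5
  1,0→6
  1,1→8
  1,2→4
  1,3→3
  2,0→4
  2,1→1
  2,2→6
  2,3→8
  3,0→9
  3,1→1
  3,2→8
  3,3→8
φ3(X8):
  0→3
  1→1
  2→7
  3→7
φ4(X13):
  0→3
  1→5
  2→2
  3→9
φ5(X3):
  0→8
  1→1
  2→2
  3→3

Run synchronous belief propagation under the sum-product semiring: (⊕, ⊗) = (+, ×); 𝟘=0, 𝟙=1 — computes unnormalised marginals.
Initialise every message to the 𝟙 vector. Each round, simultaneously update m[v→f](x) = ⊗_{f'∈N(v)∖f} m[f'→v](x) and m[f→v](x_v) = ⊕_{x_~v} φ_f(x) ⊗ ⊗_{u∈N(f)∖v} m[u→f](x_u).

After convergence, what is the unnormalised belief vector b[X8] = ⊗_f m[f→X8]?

b[X8] = [433083, 92781, 1100211, 644182]

init: all messages = 𝟙 over 4 values
r1 m[φ0→X1] = [20, 21, 24, 22]
r1 m[φ0→X8] = [25, 17, 27, 18]
r1 m[φ1→X1] = [16, 16, 27, 22]
r1 m[φ1→X13] = [25, 21, 23, 12]
r1 m[φ2→X3] = [18, 21, 19, 26]
r1 m[φ2→X13] = [26, 11, 23, 24]
r1 m[φ3→X8] = [3, 1, 7, 7]
r1 m[φ4→X13] = [3, 5, 2, 9]
r1 m[φ5→X3] = [8, 1, 2, 3]
r1 m[X1→φ0] = [1, 1, 1, 1]
r1 m[X1→φ1] = [1, 1, 1, 1]
r1 m[X3→φ2] = [1, 1, 1, 1]
r1 m[X3→φ5] = [1, 1, 1, 1]
r1 m[X8→φ0] = [1, 1, 1, 1]
r1 m[X8→φ3] = [1, 1, 1, 1]
r1 m[X13→φ1] = [1, 1, 1, 1]
r1 m[X13→φ2] = [1, 1, 1, 1]
r1 m[X13→φ4] = [1, 1, 1, 1]
r2 m[φ0→X1] = [20, 21, 24, 22]
r2 m[φ0→X8] = [25, 17, 27, 18]
r2 m[φ1→X1] = [16, 16, 27, 22]
r2 m[φ1→X13] = [25, 21, 23, 12]
r2 m[φ2→X3] = [18, 21, 19, 26]
r2 m[φ2→X13] = [26, 11, 23, 24]
r2 m[φ3→X8] = [3, 1, 7, 7]
r2 m[φ4→X13] = [3, 5, 2, 9]
r2 m[φ5→X3] = [8, 1, 2, 3]
r2 m[X1→φ0] = [16, 16, 27, 22]
r2 m[X1→φ1] = [20, 21, 24, 22]
r2 m[X3→φ2] = [8, 1, 2, 3]
r2 m[X3→φ5] = [18, 21, 19, 26]
r2 m[X8→φ0] = [3, 1, 7, 7]
r2 m[X8→φ3] = [25, 17, 27, 18]
r2 m[X13→φ1] = [78, 55, 46, 216]
r2 m[X13→φ2] = [75, 105, 46, 108]
r2 m[X13→φ4] = [650, 231, 529, 288]
r3 m[φ0→X1] = [92, 107, 98, 110]
r3 m[φ0→X8] = [525, 361, 579, 323]
r3 m[φ1→X1] = [1272, 1428, 1942, 2113]
r3 m[φ1→X13] = [554, 464, 509, 261]
r3 m[φ2→X3] = [1400, 1798, 1545, 2012]
r3 m[φ2→X13] = [97, 21, 80, 83]
r3 m[φ3→X8] = [3, 1, 7, 7]
r3 m[φ4→X13] = [3, 5, 2, 9]
r3 m[φ5→X3] = [8, 1, 2, 3]
r3 m[X1→φ0] = [16, 16, 27, 22]
r3 m[X1→φ1] = [20, 21, 24, 22]
r3 m[X3→φ2] = [8, 1, 2, 3]
r3 m[X3→φ5] = [18, 21, 19, 26]
r3 m[X8→φ0] = [3, 1, 7, 7]
r3 m[X8→φ3] = [25, 17, 27, 18]
r3 m[X13→φ1] = [78, 55, 46, 216]
r3 m[X13→φ2] = [75, 105, 46, 108]
r3 m[X13→φ4] = [650, 231, 529, 288]
r4 m[φ0→X1] = [92, 107, 98, 110]
r4 m[φ0→X8] = [525, 361, 579, 323]
r4 m[φ1→X1] = [1272, 1428, 1942, 2113]
r4 m[φ1→X13] = [554, 464, 509, 261]
r4 m[φ2→X3] = [1400, 1798, 1545, 2012]
r4 m[φ2→X13] = [97, 21, 80, 83]
r4 m[φ3→X8] = [3, 1, 7, 7]
r4 m[φ4→X13] = [3, 5, 2, 9]
r4 m[φ5→X3] = [8, 1, 2, 3]
r4 m[X1→φ0] = [1272, 1428, 1942, 2113]
r4 m[X1→φ1] = [92, 107, 98, 110]
r4 m[X3→φ2] = [8, 1, 2, 3]
r4 m[X3→φ5] = [1400, 1798, 1545, 2012]
r4 m[X8→φ0] = [3, 1, 7, 7]
r4 m[X8→φ3] = [525, 361, 579, 323]
r4 m[X13→φ1] = [291, 105, 160, 747]
r4 m[X13→φ2] = [1662, 2320, 1018, 2349]
r4 m[X13→φ4] = [53738, 9744, 40720, 21663]
r5 m[φ0→X1] = [92, 107, 98, 110]
r5 m[φ0→X8] = [43842, 28620, 47882, 28178]
r5 m[φ1→X1] = [4169, 4515, 6233, 7207]
r5 m[φ1→X13] = [2540, 2124, 2335, 1251]
r5 m[φ2→X3] = [30789, 39651, 33868, 44214]
r5 m[φ2→X13] = [97, 21, 80, 83]
r5 m[φ3→X8] = [3, 1, 7, 7]
r5 m[φ4→X13] = [3, 5, 2, 9]
r5 m[φ5→X3] = [8, 1, 2, 3]
r5 m[X1→φ0] = [1272, 1428, 1942, 2113]
r5 m[X1→φ1] = [92, 107, 98, 110]
r5 m[X3→φ2] = [8, 1, 2, 3]
r5 m[X3→φ5] = [1400, 1798, 1545, 2012]
r5 m[X8→φ0] = [3, 1, 7, 7]
r5 m[X8→φ3] = [525, 361, 579, 323]
r5 m[X13→φ1] = [291, 105, 160, 747]
r5 m[X13→φ2] = [1662, 2320, 1018, 2349]
r5 m[X13→φ4] = [53738, 9744, 40720, 21663]
r6 m[φ0→X1] = [92, 107, 98, 110]
r6 m[φ0→X8] = [43842, 28620, 47882, 28178]
r6 m[φ1→X1] = [4169, 4515, 6233, 7207]
r6 m[φ1→X13] = [2540, 2124, 2335, 1251]
r6 m[φ2→X3] = [30789, 39651, 33868, 44214]
r6 m[φ2→X13] = [97, 21, 80, 83]
r6 m[φ3→X8] = [3, 1, 7, 7]
r6 m[φ4→X13] = [3, 5, 2, 9]
r6 m[φ5→X3] = [8, 1, 2, 3]
r6 m[X1→φ0] = [4169, 4515, 6233, 7207]
r6 m[X1→φ1] = [92, 107, 98, 110]
r6 m[X3→φ2] = [8, 1, 2, 3]
r6 m[X3→φ5] = [30789, 39651, 33868, 44214]
r6 m[X8→φ0] = [3, 1, 7, 7]
r6 m[X8→φ3] = [43842, 28620, 47882, 28178]
r6 m[X13→φ1] = [291, 105, 160, 747]
r6 m[X13→φ2] = [7620, 10620, 4670, 11259]
r6 m[X13→φ4] = [246380, 44604, 186800, 103833]
r7 m[φ0→X1] = [92, 107, 98, 110]
r7 m[φ0→X8] = [144361, 92781, 157173, 92026]
r7 m[φ1→X1] = [4169, 4515, 6233, 7207]
r7 m[φ1→X13] = [2540, 2124, 2335, 1251]
r7 m[φ2→X3] = [143605, 183137, 159192, 206632]
r7 m[φ2→X13] = [97, 21, 80, 83]
r7 m[φ3→X8] = [3, 1, 7, 7]
r7 m[φ4→X13] = [3, 5, 2, 9]
r7 m[φ5→X3] = [8, 1, 2, 3]
r7 m[X1→φ0] = [4169, 4515, 6233, 7207]
r7 m[X1→φ1] = [92, 107, 98, 110]
r7 m[X3→φ2] = [8, 1, 2, 3]
r7 m[X3→φ5] = [30789, 39651, 33868, 44214]
r7 m[X8→φ0] = [3, 1, 7, 7]
r7 m[X8→φ3] = [43842, 28620, 47882, 28178]
r7 m[X13→φ1] = [291, 105, 160, 747]
r7 m[X13→φ2] = [7620, 10620, 4670, 11259]
r7 m[X13→φ4] = [246380, 44604, 186800, 103833]
r8 m[φ0→X1] = [92, 107, 98, 110]
r8 m[φ0→X8] = [144361, 92781, 157173, 92026]
r8 m[φ1→X1] = [4169, 4515, 6233, 7207]
r8 m[φ1→X13] = [2540, 2124, 2335, 1251]
r8 m[φ2→X3] = [143605, 183137, 159192, 206632]
r8 m[φ2→X13] = [97, 21, 80, 83]
r8 m[φ3→X8] = [3, 1, 7, 7]
r8 m[φ4→X13] = [3, 5, 2, 9]
r8 m[φ5→X3] = [8, 1, 2, 3]
r8 m[X1→φ0] = [4169, 4515, 6233, 7207]
r8 m[X1→φ1] = [92, 107, 98, 110]
r8 m[X3→φ2] = [8, 1, 2, 3]
r8 m[X3→φ5] = [143605, 183137, 159192, 206632]
r8 m[X8→φ0] = [3, 1, 7, 7]
r8 m[X8→φ3] = [144361, 92781, 157173, 92026]
r8 m[X13→φ1] = [291, 105, 160, 747]
r8 m[X13→φ2] = [7620, 10620, 4670, 11259]
r8 m[X13→φ4] = [246380, 44604, 186800, 103833]
r9 m[φ0→X1] = [92, 107, 98, 110]
r9 m[φ0→X8] = [144361, 92781, 157173, 92026]
r9 m[φ1→X1] = [4169, 4515, 6233, 7207]
r9 m[φ1→X13] = [2540, 2124, 2335, 1251]
r9 m[φ2→X3] = [143605, 183137, 159192, 206632]
r9 m[φ2→X13] = [97, 21, 80, 83]
r9 m[φ3→X8] = [3, 1, 7, 7]
r9 m[φ4→X13] = [3, 5, 2, 9]
r9 m[φ5→X3] = [8, 1, 2, 3]
r9 m[X1→φ0] = [4169, 4515, 6233, 7207]
r9 m[X1→φ1] = [92, 107, 98, 110]
r9 m[X3→φ2] = [8, 1, 2, 3]
r9 m[X3→φ5] = [143605, 183137, 159192, 206632]
r9 m[X8→φ0] = [3, 1, 7, 7]
r9 m[X8→φ3] = [144361, 92781, 157173, 92026]
r9 m[X13→φ1] = [291, 105, 160, 747]
r9 m[X13→φ2] = [7620, 10620, 4670, 11259]
r9 m[X13→φ4] = [246380, 44604, 186800, 103833]
fixed point reached at round 9
b[X8] = ⊗ incoming = [433083, 92781, 1100211, 644182]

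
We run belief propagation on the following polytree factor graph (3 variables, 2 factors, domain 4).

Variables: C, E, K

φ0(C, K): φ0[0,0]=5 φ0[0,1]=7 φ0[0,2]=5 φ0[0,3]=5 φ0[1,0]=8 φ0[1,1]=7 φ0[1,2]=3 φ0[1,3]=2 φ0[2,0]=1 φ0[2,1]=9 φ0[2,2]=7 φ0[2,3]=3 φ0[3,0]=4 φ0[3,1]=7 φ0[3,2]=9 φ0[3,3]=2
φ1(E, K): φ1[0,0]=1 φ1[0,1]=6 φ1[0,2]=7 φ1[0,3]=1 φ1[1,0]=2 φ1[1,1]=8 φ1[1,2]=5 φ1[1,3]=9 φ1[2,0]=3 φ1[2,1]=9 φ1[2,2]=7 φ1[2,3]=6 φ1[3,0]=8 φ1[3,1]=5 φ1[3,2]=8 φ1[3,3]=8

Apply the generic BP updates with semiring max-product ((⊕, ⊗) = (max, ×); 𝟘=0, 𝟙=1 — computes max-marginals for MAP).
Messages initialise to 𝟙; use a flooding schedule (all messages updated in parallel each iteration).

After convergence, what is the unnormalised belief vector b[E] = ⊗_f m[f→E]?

init: all messages = 𝟙 over 4 values
r1 m[φ0→C] = [7, 8, 9, 9]
r1 m[φ0→K] = [8, 9, 9, 5]
r1 m[φ1→E] = [7, 9, 9, 8]
r1 m[φ1→K] = [8, 9, 8, 9]
r1 m[C→φ0] = [1, 1, 1, 1]
r1 m[E→φ1] = [1, 1, 1, 1]
r1 m[K→φ0] = [1, 1, 1, 1]
r1 m[K→φ1] = [1, 1, 1, 1]
r2 m[φ0→C] = [7, 8, 9, 9]
r2 m[φ0→K] = [8, 9, 9, 5]
r2 m[φ1→E] = [7, 9, 9, 8]
r2 m[φ1→K] = [8, 9, 8, 9]
r2 m[C→φ0] = [1, 1, 1, 1]
r2 m[E→φ1] = [1, 1, 1, 1]
r2 m[K→φ0] = [8, 9, 8, 9]
r2 m[K→φ1] = [8, 9, 9, 5]
r3 m[φ0→C] = [63, 64, 81, 72]
r3 m[φ0→K] = [8, 9, 9, 5]
r3 m[φ1→E] = [63, 72, 81, 72]
r3 m[φ1→K] = [8, 9, 8, 9]
r3 m[C→φ0] = [1, 1, 1, 1]
r3 m[E→φ1] = [1, 1, 1, 1]
r3 m[K→φ0] = [8, 9, 8, 9]
r3 m[K→φ1] = [8, 9, 9, 5]
r4 m[φ0→C] = [63, 64, 81, 72]
r4 m[φ0→K] = [8, 9, 9, 5]
r4 m[φ1→E] = [63, 72, 81, 72]
r4 m[φ1→K] = [8, 9, 8, 9]
r4 m[C→φ0] = [1, 1, 1, 1]
r4 m[E→φ1] = [1, 1, 1, 1]
r4 m[K→φ0] = [8, 9, 8, 9]
r4 m[K→φ1] = [8, 9, 9, 5]
fixed point reached at round 4
b[E] = ⊗ incoming = [63, 72, 81, 72]

b[E] = [63, 72, 81, 72]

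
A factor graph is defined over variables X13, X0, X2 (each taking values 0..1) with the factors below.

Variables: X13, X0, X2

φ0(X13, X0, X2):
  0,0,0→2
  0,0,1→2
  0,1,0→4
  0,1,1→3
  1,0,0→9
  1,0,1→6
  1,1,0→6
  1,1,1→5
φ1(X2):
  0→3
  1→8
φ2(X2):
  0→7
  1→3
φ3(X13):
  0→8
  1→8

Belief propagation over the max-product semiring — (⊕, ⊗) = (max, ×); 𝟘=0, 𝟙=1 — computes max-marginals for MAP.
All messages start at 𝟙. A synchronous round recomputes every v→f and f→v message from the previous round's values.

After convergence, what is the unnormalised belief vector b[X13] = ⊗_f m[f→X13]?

init: all messages = 𝟙 over 2 values
r1 m[φ0→X13] = [4, 9]
r1 m[φ0→X0] = [9, 6]
r1 m[φ0→X2] = [9, 6]
r1 m[φ1→X2] = [3, 8]
r1 m[φ2→X2] = [7, 3]
r1 m[φ3→X13] = [8, 8]
r1 m[X13→φ0] = [1, 1]
r1 m[X13→φ3] = [1, 1]
r1 m[X0→φ0] = [1, 1]
r1 m[X2→φ0] = [1, 1]
r1 m[X2→φ1] = [1, 1]
r1 m[X2→φ2] = [1, 1]
r2 m[φ0→X13] = [4, 9]
r2 m[φ0→X0] = [9, 6]
r2 m[φ0→X2] = [9, 6]
r2 m[φ1→X2] = [3, 8]
r2 m[φ2→X2] = [7, 3]
r2 m[φ3→X13] = [8, 8]
r2 m[X13→φ0] = [8, 8]
r2 m[X13→φ3] = [4, 9]
r2 m[X0→φ0] = [1, 1]
r2 m[X2→φ0] = [21, 24]
r2 m[X2→φ1] = [63, 18]
r2 m[X2→φ2] = [27, 48]
r3 m[φ0→X13] = [84, 189]
r3 m[φ0→X0] = [1512, 1008]
r3 m[φ0→X2] = [72, 48]
r3 m[φ1→X2] = [3, 8]
r3 m[φ2→X2] = [7, 3]
r3 m[φ3→X13] = [8, 8]
r3 m[X13→φ0] = [8, 8]
r3 m[X13→φ3] = [4, 9]
r3 m[X0→φ0] = [1, 1]
r3 m[X2→φ0] = [21, 24]
r3 m[X2→φ1] = [63, 18]
r3 m[X2→φ2] = [27, 48]
r4 m[φ0→X13] = [84, 189]
r4 m[φ0→X0] = [1512, 1008]
r4 m[φ0→X2] = [72, 48]
r4 m[φ1→X2] = [3, 8]
r4 m[φ2→X2] = [7, 3]
r4 m[φ3→X13] = [8, 8]
r4 m[X13→φ0] = [8, 8]
r4 m[X13→φ3] = [84, 189]
r4 m[X0→φ0] = [1, 1]
r4 m[X2→φ0] = [21, 24]
r4 m[X2→φ1] = [504, 144]
r4 m[X2→φ2] = [216, 384]
r5 m[φ0→X13] = [84, 189]
r5 m[φ0→X0] = [1512, 1008]
r5 m[φ0→X2] = [72, 48]
r5 m[φ1→X2] = [3, 8]
r5 m[φ2→X2] = [7, 3]
r5 m[φ3→X13] = [8, 8]
r5 m[X13→φ0] = [8, 8]
r5 m[X13→φ3] = [84, 189]
r5 m[X0→φ0] = [1, 1]
r5 m[X2→φ0] = [21, 24]
r5 m[X2→φ1] = [504, 144]
r5 m[X2→φ2] = [216, 384]
fixed point reached at round 5
b[X13] = ⊗ incoming = [672, 1512]

b[X13] = [672, 1512]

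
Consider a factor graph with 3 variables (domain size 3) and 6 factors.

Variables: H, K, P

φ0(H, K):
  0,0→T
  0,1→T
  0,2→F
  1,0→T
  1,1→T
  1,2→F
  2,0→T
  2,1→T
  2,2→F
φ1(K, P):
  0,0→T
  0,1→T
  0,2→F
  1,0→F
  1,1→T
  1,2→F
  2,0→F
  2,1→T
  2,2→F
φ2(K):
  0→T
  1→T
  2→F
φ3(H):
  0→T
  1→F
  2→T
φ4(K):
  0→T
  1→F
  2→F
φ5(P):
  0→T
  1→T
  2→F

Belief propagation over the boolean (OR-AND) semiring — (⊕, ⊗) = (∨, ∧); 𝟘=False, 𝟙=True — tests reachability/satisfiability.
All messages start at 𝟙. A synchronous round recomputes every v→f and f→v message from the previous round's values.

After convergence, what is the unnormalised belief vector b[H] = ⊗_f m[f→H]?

b[H] = [T, F, T]

init: all messages = 𝟙 over 3 values
r1 m[φ0→H] = [T, T, T]
r1 m[φ0→K] = [T, T, F]
r1 m[φ1→K] = [T, T, T]
r1 m[φ1→P] = [T, T, F]
r1 m[φ2→K] = [T, T, F]
r1 m[φ3→H] = [T, F, T]
r1 m[φ4→K] = [T, F, F]
r1 m[φ5→P] = [T, T, F]
r1 m[H→φ0] = [T, T, T]
r1 m[H→φ3] = [T, T, T]
r1 m[K→φ0] = [T, T, T]
r1 m[K→φ1] = [T, T, T]
r1 m[K→φ2] = [T, T, T]
r1 m[K→φ4] = [T, T, T]
r1 m[P→φ1] = [T, T, T]
r1 m[P→φ5] = [T, T, T]
r2 m[φ0→H] = [T, T, T]
r2 m[φ0→K] = [T, T, F]
r2 m[φ1→K] = [T, T, T]
r2 m[φ1→P] = [T, T, F]
r2 m[φ2→K] = [T, T, F]
r2 m[φ3→H] = [T, F, T]
r2 m[φ4→K] = [T, F, F]
r2 m[φ5→P] = [T, T, F]
r2 m[H→φ0] = [T, F, T]
r2 m[H→φ3] = [T, T, T]
r2 m[K→φ0] = [T, F, F]
r2 m[K→φ1] = [T, F, F]
r2 m[K→φ2] = [T, F, F]
r2 m[K→φ4] = [T, T, F]
r2 m[P→φ1] = [T, T, F]
r2 m[P→φ5] = [T, T, F]
r3 m[φ0→H] = [T, T, T]
r3 m[φ0→K] = [T, T, F]
r3 m[φ1→K] = [T, T, T]
r3 m[φ1→P] = [T, T, F]
r3 m[φ2→K] = [T, T, F]
r3 m[φ3→H] = [T, F, T]
r3 m[φ4→K] = [T, F, F]
r3 m[φ5→P] = [T, T, F]
r3 m[H→φ0] = [T, F, T]
r3 m[H→φ3] = [T, T, T]
r3 m[K→φ0] = [T, F, F]
r3 m[K→φ1] = [T, F, F]
r3 m[K→φ2] = [T, F, F]
r3 m[K→φ4] = [T, T, F]
r3 m[P→φ1] = [T, T, F]
r3 m[P→φ5] = [T, T, F]
fixed point reached at round 3
b[H] = ⊗ incoming = [T, F, T]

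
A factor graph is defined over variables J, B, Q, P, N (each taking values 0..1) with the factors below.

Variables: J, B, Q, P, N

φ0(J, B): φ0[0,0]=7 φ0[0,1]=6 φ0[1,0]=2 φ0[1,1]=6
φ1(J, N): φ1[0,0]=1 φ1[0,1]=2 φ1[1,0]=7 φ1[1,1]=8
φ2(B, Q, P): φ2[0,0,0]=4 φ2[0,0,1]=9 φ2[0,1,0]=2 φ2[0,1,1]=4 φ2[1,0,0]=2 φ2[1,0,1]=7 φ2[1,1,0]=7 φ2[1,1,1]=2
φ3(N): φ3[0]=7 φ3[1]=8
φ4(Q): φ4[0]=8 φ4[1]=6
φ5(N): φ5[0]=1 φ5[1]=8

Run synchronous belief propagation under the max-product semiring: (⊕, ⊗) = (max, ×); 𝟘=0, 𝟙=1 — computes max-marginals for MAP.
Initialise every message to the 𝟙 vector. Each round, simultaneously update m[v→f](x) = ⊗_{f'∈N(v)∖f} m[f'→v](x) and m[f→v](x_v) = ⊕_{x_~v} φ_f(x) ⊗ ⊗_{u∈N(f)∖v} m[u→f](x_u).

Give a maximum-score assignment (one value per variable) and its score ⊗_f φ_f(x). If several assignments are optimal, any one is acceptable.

assignment: (J=1, B=1, Q=0, P=1, N=1); score = 172032

init: all messages = 𝟙 over 2 values
r1 m[φ0→J] = [7, 6]
r1 m[φ0→B] = [7, 6]
r1 m[φ1→J] = [2, 8]
r1 m[φ1→N] = [7, 8]
r1 m[φ2→B] = [9, 7]
r1 m[φ2→Q] = [9, 7]
r1 m[φ2→P] = [7, 9]
r1 m[φ3→N] = [7, 8]
r1 m[φ4→Q] = [8, 6]
r1 m[φ5→N] = [1, 8]
r1 m[J→φ0] = [1, 1]
r1 m[J→φ1] = [1, 1]
r1 m[B→φ0] = [1, 1]
r1 m[B→φ2] = [1, 1]
r1 m[Q→φ2] = [1, 1]
r1 m[Q→φ4] = [1, 1]
r1 m[P→φ2] = [1, 1]
r1 m[N→φ1] = [1, 1]
r1 m[N→φ3] = [1, 1]
r1 m[N→φ5] = [1, 1]
r2 m[φ0→J] = [7, 6]
r2 m[φ0→B] = [7, 6]
r2 m[φ1→J] = [2, 8]
r2 m[φ1→N] = [7, 8]
r2 m[φ2→B] = [9, 7]
r2 m[φ2→Q] = [9, 7]
r2 m[φ2→P] = [7, 9]
r2 m[φ3→N] = [7, 8]
r2 m[φ4→Q] = [8, 6]
r2 m[φ5→N] = [1, 8]
r2 m[J→φ0] = [2, 8]
r2 m[J→φ1] = [7, 6]
r2 m[B→φ0] = [9, 7]
r2 m[B→φ2] = [7, 6]
r2 m[Q→φ2] = [8, 6]
r2 m[Q→φ4] = [9, 7]
r2 m[P→φ2] = [1, 1]
r2 m[N→φ1] = [7, 64]
r2 m[N→φ3] = [7, 64]
r2 m[N→φ5] = [49, 64]
r3 m[φ0→J] = [63, 42]
r3 m[φ0→B] = [16, 48]
r3 m[φ1→J] = [128, 512]
r3 m[φ1→N] = [42, 48]
r3 m[φ2→B] = [72, 56]
r3 m[φ2→Q] = [63, 42]
r3 m[φ2→P] = [252, 504]
r3 m[φ3→N] = [7, 8]
r3 m[φ4→Q] = [8, 6]
r3 m[φ5→N] = [1, 8]
r3 m[J→φ0] = [2, 8]
r3 m[J→φ1] = [7, 6]
r3 m[B→φ0] = [9, 7]
r3 m[B→φ2] = [7, 6]
r3 m[Q→φ2] = [8, 6]
r3 m[Q→φ4] = [9, 7]
r3 m[P→φ2] = [1, 1]
r3 m[N→φ1] = [7, 64]
r3 m[N→φ3] = [7, 64]
r3 m[N→φ5] = [49, 64]
r4 m[φ0→J] = [63, 42]
r4 m[φ0→B] = [16, 48]
r4 m[φ1→J] = [128, 512]
r4 m[φ1→N] = [42, 48]
r4 m[φ2→B] = [72, 56]
r4 m[φ2→Q] = [63, 42]
r4 m[φ2→P] = [252, 504]
r4 m[φ3→N] = [7, 8]
r4 m[φ4→Q] = [8, 6]
r4 m[φ5→N] = [1, 8]
r4 m[J→φ0] = [128, 512]
r4 m[J→φ1] = [63, 42]
r4 m[B→φ0] = [72, 56]
r4 m[B→φ2] = [16, 48]
r4 m[Q→φ2] = [8, 6]
r4 m[Q→φ4] = [63, 42]
r4 m[P→φ2] = [1, 1]
r4 m[N→φ1] = [7, 64]
r4 m[N→φ3] = [42, 384]
r4 m[N→φ5] = [294, 384]
r5 m[φ0→J] = [504, 336]
r5 m[φ0→B] = [1024, 3072]
r5 m[φ1→J] = [128, 512]
r5 m[φ1→N] = [294, 336]
r5 m[φ2→B] = [72, 56]
r5 m[φ2→Q] = [336, 336]
r5 m[φ2→P] = [2016, 2688]
r5 m[φ3→N] = [7, 8]
r5 m[φ4→Q] = [8, 6]
r5 m[φ5→N] = [1, 8]
r5 m[J→φ0] = [128, 512]
r5 m[J→φ1] = [63, 42]
r5 m[B→φ0] = [72, 56]
r5 m[B→φ2] = [16, 48]
r5 m[Q→φ2] = [8, 6]
r5 m[Q→φ4] = [63, 42]
r5 m[P→φ2] = [1, 1]
r5 m[N→φ1] = [7, 64]
r5 m[N→φ3] = [42, 384]
r5 m[N→φ5] = [294, 384]
r6 m[φ0→J] = [504, 336]
r6 m[φ0→B] = [1024, 3072]
r6 m[φ1→J] = [128, 512]
r6 m[φ1→N] = [294, 336]
r6 m[φ2→B] = [72, 56]
r6 m[φ2→Q] = [336, 336]
r6 m[φ2→P] = [2016, 2688]
r6 m[φ3→N] = [7, 8]
r6 m[φ4→Q] = [8, 6]
r6 m[φ5→N] = [1, 8]
r6 m[J→φ0] = [128, 512]
r6 m[J→φ1] = [504, 336]
r6 m[B→φ0] = [72, 56]
r6 m[B→φ2] = [1024, 3072]
r6 m[Q→φ2] = [8, 6]
r6 m[Q→φ4] = [336, 336]
r6 m[P→φ2] = [1, 1]
r6 m[N→φ1] = [7, 64]
r6 m[N→φ3] = [294, 2688]
r6 m[N→φ5] = [2058, 2688]
r7 m[φ0→J] = [504, 336]
r7 m[φ0→B] = [1024, 3072]
r7 m[φ1→J] = [128, 512]
r7 m[φ1→N] = [2352, 2688]
r7 m[φ2→B] = [72, 56]
r7 m[φ2→Q] = [21504, 21504]
r7 m[φ2→P] = [129024, 172032]
r7 m[φ3→N] = [7, 8]
r7 m[φ4→Q] = [8, 6]
r7 m[φ5→N] = [1, 8]
r7 m[J→φ0] = [128, 512]
r7 m[J→φ1] = [504, 336]
r7 m[B→φ0] = [72, 56]
r7 m[B→φ2] = [1024, 3072]
r7 m[Q→φ2] = [8, 6]
r7 m[Q→φ4] = [336, 336]
r7 m[P→φ2] = [1, 1]
r7 m[N→φ1] = [7, 64]
r7 m[N→φ3] = [294, 2688]
r7 m[N→φ5] = [2058, 2688]
r8 m[φ0→J] = [504, 336]
r8 m[φ0→B] = [1024, 3072]
r8 m[φ1→J] = [128, 512]
r8 m[φ1→N] = [2352, 2688]
r8 m[φ2→B] = [72, 56]
r8 m[φ2→Q] = [21504, 21504]
r8 m[φ2→P] = [129024, 172032]
r8 m[φ3→N] = [7, 8]
r8 m[φ4→Q] = [8, 6]
r8 m[φ5→N] = [1, 8]
r8 m[J→φ0] = [128, 512]
r8 m[J→φ1] = [504, 336]
r8 m[B→φ0] = [72, 56]
r8 m[B→φ2] = [1024, 3072]
r8 m[Q→φ2] = [8, 6]
r8 m[Q→φ4] = [21504, 21504]
r8 m[P→φ2] = [1, 1]
r8 m[N→φ1] = [7, 64]
r8 m[N→φ3] = [2352, 21504]
r8 m[N→φ5] = [16464, 21504]
r9 m[φ0→J] = [504, 336]
r9 m[φ0→B] = [1024, 3072]
r9 m[φ1→J] = [128, 512]
r9 m[φ1→N] = [2352, 2688]
r9 m[φ2→B] = [72, 56]
r9 m[φ2→Q] = [21504, 21504]
r9 m[φ2→P] = [129024, 172032]
r9 m[φ3→N] = [7, 8]
r9 m[φ4→Q] = [8, 6]
r9 m[φ5→N] = [1, 8]
r9 m[J→φ0] = [128, 512]
r9 m[J→φ1] = [504, 336]
r9 m[B→φ0] = [72, 56]
r9 m[B→φ2] = [1024, 3072]
r9 m[Q→φ2] = [8, 6]
r9 m[Q→φ4] = [21504, 21504]
r9 m[P→φ2] = [1, 1]
r9 m[N→φ1] = [7, 64]
r9 m[N→φ3] = [2352, 21504]
r9 m[N→φ5] = [16464, 21504]
fixed point reached at round 9
traceback from J: (J=1, B=1, Q=0, P=1, N=1), score=172032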